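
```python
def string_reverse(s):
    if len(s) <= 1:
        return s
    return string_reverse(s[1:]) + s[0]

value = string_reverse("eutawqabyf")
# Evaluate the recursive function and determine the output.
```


string_reverse("eutawqabyf")
= string_reverse("utawqabyf") + "e"
= string_reverse("tawqabyf") + "u" + "e"
= string_reverse("awqabyf") + "t" + "u" + "e"
= string_reverse("wqabyf") + "a" + "t" + "u" + "e"
= string_reverse("qabyf") + "w" + "a" + "t" + "u" + "e"
= string_reverse("abyf") + "q" + "w" + "a" + "t" + "u" + "e"
= string_reverse("byf") + "a" + "q" + "w" + "a" + "t" + "u" + "e"
= string_reverse("yf") + "b" + "a" + "q" + "w" + "a" + "t" + "u" + "e"
= string_reverse("f") + "y" + "b" + "a" + "q" + "w" + "a" + "t" + "u" + "e"
= "f" + "y" + "b" + "a" + "q" + "w" + "a" + "t" + "u" + "e"
= "fybaqwatue"


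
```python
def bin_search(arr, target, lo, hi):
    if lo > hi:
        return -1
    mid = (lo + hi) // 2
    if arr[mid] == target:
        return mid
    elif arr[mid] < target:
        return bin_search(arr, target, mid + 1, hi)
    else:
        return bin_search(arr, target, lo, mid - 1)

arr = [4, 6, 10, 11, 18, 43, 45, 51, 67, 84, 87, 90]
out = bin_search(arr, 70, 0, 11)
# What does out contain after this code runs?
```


bin_search(arr, 70, 0, 11)
lo=0, hi=11, mid=5, arr[mid]=43
43 < 70, search right half
lo=6, hi=11, mid=8, arr[mid]=67
67 < 70, search right half
lo=9, hi=11, mid=10, arr[mid]=87
87 > 70, search left half
lo=9, hi=9, mid=9, arr[mid]=84
84 > 70, search left half
lo > hi, target not found, return -1
= -1


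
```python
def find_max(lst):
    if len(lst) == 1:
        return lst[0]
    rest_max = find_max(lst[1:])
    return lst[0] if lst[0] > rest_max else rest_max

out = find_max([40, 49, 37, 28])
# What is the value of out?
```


find_max([40, 49, 37, 28])
= compare 40 with find_max([49, 37, 28])
= compare 49 with find_max([37, 28])
= compare 37 with find_max([28])
Base: find_max([28]) = 28
compare 37 with 28: max = 37
compare 49 with 37: max = 49
compare 40 with 49: max = 49
= 49


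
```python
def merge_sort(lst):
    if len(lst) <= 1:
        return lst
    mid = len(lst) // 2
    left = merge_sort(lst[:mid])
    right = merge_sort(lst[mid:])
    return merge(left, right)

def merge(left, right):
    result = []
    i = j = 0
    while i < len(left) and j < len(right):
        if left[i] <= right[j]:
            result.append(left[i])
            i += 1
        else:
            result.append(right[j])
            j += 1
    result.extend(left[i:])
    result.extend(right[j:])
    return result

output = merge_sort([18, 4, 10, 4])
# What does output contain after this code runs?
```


merge_sort([18, 4, 10, 4])
Split into [18, 4] and [10, 4]
Left sorted: [4, 18]
Right sorted: [4, 10]
Merge [4, 18] and [4, 10]
= [4, 4, 10, 18]


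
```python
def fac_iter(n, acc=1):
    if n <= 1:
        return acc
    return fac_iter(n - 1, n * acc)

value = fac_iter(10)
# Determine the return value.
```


fac_iter(10, 1)
= fac_iter(9, 10 * 1) = fac_iter(9, 10)
= fac_iter(8, 9 * 10) = fac_iter(8, 90)
= fac_iter(7, 8 * 90) = fac_iter(7, 720)
= fac_iter(6, 7 * 720) = fac_iter(6, 5040)
= fac_iter(5, 6 * 5040) = fac_iter(5, 30240)
= fac_iter(4, 5 * 30240) = fac_iter(4, 151200)
= fac_iter(3, 4 * 151200) = fac_iter(3, 604800)
= fac_iter(2, 3 * 604800) = fac_iter(2, 1814400)
= fac_iter(1, 2 * 1814400) = fac_iter(1, 3628800)
n <= 1, return acc = 3628800


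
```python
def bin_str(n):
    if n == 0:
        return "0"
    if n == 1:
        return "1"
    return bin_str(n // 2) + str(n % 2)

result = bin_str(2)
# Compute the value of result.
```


bin_str(2)
= bin_str(1) + "0"
= "1" + "0"
= "10"


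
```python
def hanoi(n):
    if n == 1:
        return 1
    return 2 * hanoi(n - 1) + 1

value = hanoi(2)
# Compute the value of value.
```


hanoi(2)
= 2 * hanoi(1) + 1
Now compute bottom-up:
hanoi(1) = 1
hanoi(2) = 2 * 1 + 1 = 3
= 3


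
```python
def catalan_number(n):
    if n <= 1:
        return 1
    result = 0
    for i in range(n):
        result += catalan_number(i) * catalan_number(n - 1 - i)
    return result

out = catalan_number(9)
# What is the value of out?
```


catalan_number(9)
= sum of catalan_number(i) * catalan_number(9-1-i) for i in 0..8
First compute sub-values bottom-up:
  catalan_number(0) = 1, catalan_number(1) = 1
  catalan_number(2) = 1*1 + 1*1 = 2
  catalan_number(3) = 1*2 + 1*1 + 2*1 = 5
  catalan_number(4) = 1*5 + 1*2 + 2*1 + 5*1 = 14
  catalan_number(5) = 1*14 + 1*5 + 2*2 + 5*1 + 14*1 = 42
  catalan_number(6) = 1*42 + 1*14 + 2*5 + 5*2 + 14*1 + 42*1 = 132
  catalan_number(7) = 1*132 + 1*42 + 2*14 + 5*5 + 14*2 + 42*1 + 132*1 = 429
  catalan_number(8) = 1*429 + 1*132 + 2*42 + 5*14 + 14*5 + 42*2 + 132*1 + 429*1 = 1430
Now catalan_number(9):
  catalan_number(0)*catalan_number(8) = 1*1430 = 1430
  catalan_number(1)*catalan_number(7) = 1*429 = 429
  catalan_number(2)*catalan_number(6) = 2*132 = 264
  catalan_number(3)*catalan_number(5) = 5*42 = 210
  catalan_number(4)*catalan_number(4) = 14*14 = 196
  catalan_number(5)*catalan_number(3) = 42*5 = 210
  catalan_number(6)*catalan_number(2) = 132*2 = 264
  catalan_number(7)*catalan_number(1) = 429*1 = 429
  catalan_number(8)*catalan_number(0) = 1430*1 = 1430
= 1430 + 429 + 264 + 210 + 196 + 210 + 264 + 429 + 1430
= 4862


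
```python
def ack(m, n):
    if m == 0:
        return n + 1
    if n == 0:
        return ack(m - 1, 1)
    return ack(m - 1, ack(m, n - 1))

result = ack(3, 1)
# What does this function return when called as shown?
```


ack(3, 1)
= ack(2, ack(3, 0))
First compute ack(3, 0) = 5
= ack(2, 5)
= 13


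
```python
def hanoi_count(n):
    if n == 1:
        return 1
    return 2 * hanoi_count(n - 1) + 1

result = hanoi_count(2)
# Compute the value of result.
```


hanoi_count(2)
= 2 * hanoi_count(1) + 1
Now compute bottom-up:
hanoi_count(1) = 1
hanoi_count(2) = 2 * 1 + 1 = 3
= 3


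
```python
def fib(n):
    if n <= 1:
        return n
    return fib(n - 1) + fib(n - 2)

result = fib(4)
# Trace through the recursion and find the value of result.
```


fib(4)
= fib(3) + fib(2)
= (fib(2) + fib(1)) + fib(2)
Computing bottom-up: fib(0)=0, fib(1)=1, fib(2)=1, fib(3)=2, fib(4)=3
= 3


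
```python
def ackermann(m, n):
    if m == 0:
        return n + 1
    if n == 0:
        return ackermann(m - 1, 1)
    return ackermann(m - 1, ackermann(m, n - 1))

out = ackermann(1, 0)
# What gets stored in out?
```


ackermann(1, 0)
n == 0: return ackermann(0, 1)
= ackermann(0, 1) = 2
= 2


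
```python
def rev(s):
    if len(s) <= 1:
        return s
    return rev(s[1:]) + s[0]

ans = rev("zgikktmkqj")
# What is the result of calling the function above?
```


rev("zgikktmkqj")
= rev("gikktmkqj") + "z"
= rev("ikktmkqj") + "g" + "z"
= rev("kktmkqj") + "i" + "g" + "z"
= rev("ktmkqj") + "k" + "i" + "g" + "z"
= rev("tmkqj") + "k" + "k" + "i" + "g" + "z"
= rev("mkqj") + "t" + "k" + "k" + "i" + "g" + "z"
= rev("kqj") + "m" + "t" + "k" + "k" + "i" + "g" + "z"
= rev("qj") + "k" + "m" + "t" + "k" + "k" + "i" + "g" + "z"
= rev("j") + "q" + "k" + "m" + "t" + "k" + "k" + "i" + "g" + "z"
= "j" + "q" + "k" + "m" + "t" + "k" + "k" + "i" + "g" + "z"
= "jqkmtkkigz"


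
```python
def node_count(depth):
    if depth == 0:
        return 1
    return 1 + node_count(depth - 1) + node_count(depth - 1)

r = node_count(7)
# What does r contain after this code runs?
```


node_count(7)
= 1 + node_count(6) + node_count(6)
= 1 + 2 * node_count(6)
node_count(k) = 2^(k+1) - 1
node_count(0) = 1
node_count(1) = 3
node_count(2) = 7
node_count(3) = 15
node_count(4) = 31
node_count(7) = 2^8 - 1 = 255


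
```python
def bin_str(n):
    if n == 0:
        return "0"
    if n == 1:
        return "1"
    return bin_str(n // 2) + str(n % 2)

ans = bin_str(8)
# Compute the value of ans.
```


bin_str(8)
= bin_str(4) + "0"
= bin_str(2) + "0" + "0"
= bin_str(1) + "0" + "0" + "0"
= "1" + "0" + "0" + "0"
= "1000"


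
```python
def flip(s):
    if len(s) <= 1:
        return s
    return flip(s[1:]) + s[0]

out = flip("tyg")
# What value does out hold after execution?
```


flip("tyg")
= flip("yg") + "t"
= flip("g") + "y" + "t"
= "g" + "y" + "t"
= "gyt"


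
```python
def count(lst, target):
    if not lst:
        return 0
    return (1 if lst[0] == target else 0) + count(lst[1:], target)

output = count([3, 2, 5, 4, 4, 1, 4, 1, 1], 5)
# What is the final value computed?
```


count([3, 2, 5, 4, 4, 1, 4, 1, 1], 5)
lst[0]=3 != 5: 0 + count([2, 5, 4, 4, 1, 4, 1, 1], 5)
lst[0]=2 != 5: 0 + count([5, 4, 4, 1, 4, 1, 1], 5)
lst[0]=5 == 5: 1 + count([4, 4, 1, 4, 1, 1], 5)
lst[0]=4 != 5: 0 + count([4, 1, 4, 1, 1], 5)
lst[0]=4 != 5: 0 + count([1, 4, 1, 1], 5)
lst[0]=1 != 5: 0 + count([4, 1, 1], 5)
lst[0]=4 != 5: 0 + count([1, 1], 5)
lst[0]=1 != 5: 0 + count([1], 5)
lst[0]=1 != 5: 0 + count([], 5)
= 1


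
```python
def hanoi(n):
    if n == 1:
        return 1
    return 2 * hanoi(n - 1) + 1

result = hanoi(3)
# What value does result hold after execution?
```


hanoi(3)
= 2 * hanoi(2) + 1
= 2 * (2 * hanoi(1) + 1) + 1
Now compute bottom-up:
hanoi(1) = 1
hanoi(2) = 2 * 1 + 1 = 3
hanoi(3) = 2 * 3 + 1 = 7
= 7


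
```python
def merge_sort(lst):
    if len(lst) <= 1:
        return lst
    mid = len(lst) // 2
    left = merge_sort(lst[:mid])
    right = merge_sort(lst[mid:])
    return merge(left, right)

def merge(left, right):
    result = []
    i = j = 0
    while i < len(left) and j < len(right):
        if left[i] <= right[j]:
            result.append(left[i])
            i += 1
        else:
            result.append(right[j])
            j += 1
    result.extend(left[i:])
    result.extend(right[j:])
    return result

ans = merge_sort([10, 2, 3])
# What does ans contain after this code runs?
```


merge_sort([10, 2, 3])
Split into [10] and [2, 3]
Left sorted: [10]
Right sorted: [2, 3]
Merge [10] and [2, 3]
= [2, 3, 10]


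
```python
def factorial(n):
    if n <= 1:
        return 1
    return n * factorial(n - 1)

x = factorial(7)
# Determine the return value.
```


factorial(7)
= 7 * factorial(6)
= 7 * 6 * factorial(5)
= 7 * 6 * 5 * factorial(4)
= 7 * 6 * 5 * 4 * factorial(3)
= 7 * 6 * 5 * 4 * 3 * factorial(2)
= 7 * 6 * 5 * 4 * 3 * 2 * factorial(1)
= 7 * 6 * 5 * 4 * 3 * 2 * 1
= 5040


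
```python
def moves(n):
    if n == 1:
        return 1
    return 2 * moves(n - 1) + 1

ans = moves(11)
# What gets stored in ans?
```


moves(11)
= 2 * moves(10) + 1
= 2 * (2 * moves(9) + 1) + 1
= 2 * (2 * (2 * moves(8) + 1) + 1) + 1
= 2 * (2 * (2 * (2 * moves(7) + 1) + 1) + 1) + 1
= 2 * (2 * (2 * (2 * (2 * moves(6) + 1) + 1) + 1) + 1) + 1
= 2 * (2 * (2 * (2 * (2 * (2 * moves(5) + 1) + 1) + 1) + 1) + 1) + 1
= 2 * (2 * (2 * (2 * (2 * (2 * (2 * moves(4) + 1) + 1) + 1) + 1) + 1) + 1) + 1
= 2 * (2 * (2 * (2 * (2 * (2 * (2 * (2 * moves(3) + 1) + 1) + 1) + 1) + 1) + 1) + 1) + 1
= 2 * (2 * (2 * (2 * (2 * (2 * (2 * (2 * (2 * moves(2) + 1) + 1) + 1) + 1) + 1) + 1) + 1) + 1) + 1
= 2 * (2 * (2 * (2 * (2 * (2 * (2 * (2 * (2 * (2 * moves(1) + 1) + 1) + 1) + 1) + 1) + 1) + 1) + 1) + 1) + 1
Now compute bottom-up:
moves(1) = 1
moves(2) = 2 * 1 + 1 = 3
moves(3) = 2 * 3 + 1 = 7
moves(4) = 2 * 7 + 1 = 15
moves(5) = 2 * 15 + 1 = 31
moves(6) = 2 * 31 + 1 = 63
moves(7) = 2 * 63 + 1 = 127
moves(8) = 2 * 127 + 1 = 255
moves(9) = 2 * 255 + 1 = 511
moves(10) = 2 * 511 + 1 = 1023
moves(11) = 2 * 1023 + 1 = 2047
= 2047


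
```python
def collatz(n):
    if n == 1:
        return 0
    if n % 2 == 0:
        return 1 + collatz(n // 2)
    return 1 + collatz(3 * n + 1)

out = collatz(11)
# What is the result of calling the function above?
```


collatz(11)
11 is odd -> 3*11+1 = 34 -> collatz(34)
34 is even -> collatz(17)
17 is odd -> 3*17+1 = 52 -> collatz(52)
52 is even -> collatz(26)
26 is even -> collatz(13)
13 is odd -> 3*13+1 = 40 -> collatz(40)
40 is even -> collatz(20)
20 is even -> collatz(10)
10 is even -> collatz(5)
5 is odd -> 3*5+1 = 16 -> collatz(16)
16 is even -> collatz(8)
8 is even -> collatz(4)
4 is even -> collatz(2)
2 is even -> collatz(1)
Reached 1 after 14 steps
= 14


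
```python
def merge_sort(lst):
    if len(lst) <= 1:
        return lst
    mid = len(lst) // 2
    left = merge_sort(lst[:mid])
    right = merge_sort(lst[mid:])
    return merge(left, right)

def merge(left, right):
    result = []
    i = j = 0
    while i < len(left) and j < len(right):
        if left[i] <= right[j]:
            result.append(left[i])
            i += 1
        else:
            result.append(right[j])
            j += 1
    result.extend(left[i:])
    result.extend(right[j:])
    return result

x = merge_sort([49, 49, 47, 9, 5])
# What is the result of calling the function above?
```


merge_sort([49, 49, 47, 9, 5])
Split into [49, 49] and [47, 9, 5]
Left sorted: [49, 49]
Right sorted: [5, 9, 47]
Merge [49, 49] and [5, 9, 47]
= [5, 9, 47, 49, 49]


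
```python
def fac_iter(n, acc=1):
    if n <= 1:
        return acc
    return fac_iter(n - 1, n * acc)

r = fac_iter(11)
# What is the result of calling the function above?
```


fac_iter(11, 1)
= fac_iter(10, 11 * 1) = fac_iter(10, 11)
= fac_iter(9, 10 * 11) = fac_iter(9, 110)
= fac_iter(8, 9 * 110) = fac_iter(8, 990)
= fac_iter(7, 8 * 990) = fac_iter(7, 7920)
= fac_iter(6, 7 * 7920) = fac_iter(6, 55440)
= fac_iter(5, 6 * 55440) = fac_iter(5, 332640)
= fac_iter(4, 5 * 332640) = fac_iter(4, 1663200)
= fac_iter(3, 4 * 1663200) = fac_iter(3, 6652800)
= fac_iter(2, 3 * 6652800) = fac_iter(2, 19958400)
= fac_iter(1, 2 * 19958400) = fac_iter(1, 39916800)
n <= 1, return acc = 39916800


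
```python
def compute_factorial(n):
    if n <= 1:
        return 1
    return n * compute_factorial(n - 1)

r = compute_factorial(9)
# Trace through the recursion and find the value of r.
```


compute_factorial(9)
= 9 * compute_factorial(8)
= 9 * 8 * compute_factorial(7)
= 9 * 8 * 7 * compute_factorial(6)
= 9 * 8 * 7 * 6 * compute_factorial(5)
= 9 * 8 * 7 * 6 * 5 * compute_factorial(4)
= 9 * 8 * 7 * 6 * 5 * 4 * compute_factorial(3)
= 9 * 8 * 7 * 6 * 5 * 4 * 3 * compute_factorial(2)
= 9 * 8 * 7 * 6 * 5 * 4 * 3 * 2 * compute_factorial(1)
= 9 * 8 * 7 * 6 * 5 * 4 * 3 * 2 * 1
= 362880


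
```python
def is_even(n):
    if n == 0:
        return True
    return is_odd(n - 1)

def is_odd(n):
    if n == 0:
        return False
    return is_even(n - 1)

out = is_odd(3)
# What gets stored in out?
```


is_odd(3)
= is_even(2)
= is_odd(1)
= is_even(0)
n == 0: return True
= True


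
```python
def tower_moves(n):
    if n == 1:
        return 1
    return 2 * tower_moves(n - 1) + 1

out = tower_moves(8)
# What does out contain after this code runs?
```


tower_moves(8)
= 2 * tower_moves(7) + 1
= 2 * (2 * tower_moves(6) + 1) + 1
= 2 * (2 * (2 * tower_moves(5) + 1) + 1) + 1
= 2 * (2 * (2 * (2 * tower_moves(4) + 1) + 1) + 1) + 1
= 2 * (2 * (2 * (2 * (2 * tower_moves(3) + 1) + 1) + 1) + 1) + 1
= 2 * (2 * (2 * (2 * (2 * (2 * tower_moves(2) + 1) + 1) + 1) + 1) + 1) + 1
= 2 * (2 * (2 * (2 * (2 * (2 * (2 * tower_moves(1) + 1) + 1) + 1) + 1) + 1) + 1) + 1
Now compute bottom-up:
tower_moves(1) = 1
tower_moves(2) = 2 * 1 + 1 = 3
tower_moves(3) = 2 * 3 + 1 = 7
tower_moves(4) = 2 * 7 + 1 = 15
tower_moves(5) = 2 * 15 + 1 = 31
tower_moves(6) = 2 * 31 + 1 = 63
tower_moves(7) = 2 * 63 + 1 = 127
tower_moves(8) = 2 * 127 + 1 = 255
= 255


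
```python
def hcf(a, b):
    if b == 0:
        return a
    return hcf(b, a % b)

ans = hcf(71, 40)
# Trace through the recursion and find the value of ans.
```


hcf(71, 40)
= hcf(40, 71 % 40) = hcf(40, 31)
= hcf(31, 40 % 31) = hcf(31, 9)
= hcf(9, 31 % 9) = hcf(9, 4)
= hcf(4, 9 % 4) = hcf(4, 1)
= hcf(1, 4 % 1) = hcf(1, 0)
b == 0, return a = 1


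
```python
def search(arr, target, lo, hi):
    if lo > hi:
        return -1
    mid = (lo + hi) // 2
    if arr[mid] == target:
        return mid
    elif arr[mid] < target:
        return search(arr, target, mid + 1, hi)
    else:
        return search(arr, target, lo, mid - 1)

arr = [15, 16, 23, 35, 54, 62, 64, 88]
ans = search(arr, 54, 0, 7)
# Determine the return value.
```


search(arr, 54, 0, 7)
lo=0, hi=7, mid=3, arr[mid]=35
35 < 54, search right half
lo=4, hi=7, mid=5, arr[mid]=62
62 > 54, search left half
lo=4, hi=4, mid=4, arr[mid]=54
arr[4] == 54, found at index 4
= 4


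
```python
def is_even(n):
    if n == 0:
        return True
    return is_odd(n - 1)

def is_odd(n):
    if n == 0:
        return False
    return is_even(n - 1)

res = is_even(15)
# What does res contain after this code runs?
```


is_even(15)
= is_odd(14)
= is_even(13)
= is_odd(12)
= is_even(11)
= is_odd(10)
= is_even(9)
= is_odd(8)
= is_even(7)
= is_odd(6)
= is_even(5)
= is_odd(4)
= is_even(3)
= is_odd(2)
= is_even(1)
= is_odd(0)
n == 0: return False
= False


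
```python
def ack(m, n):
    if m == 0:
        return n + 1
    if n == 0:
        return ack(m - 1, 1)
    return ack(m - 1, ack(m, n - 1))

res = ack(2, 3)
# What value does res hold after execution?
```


ack(2, 3)
= ack(1, ack(2, 2))
First compute ack(2, 2) = 7
= ack(1, 7)
= 9


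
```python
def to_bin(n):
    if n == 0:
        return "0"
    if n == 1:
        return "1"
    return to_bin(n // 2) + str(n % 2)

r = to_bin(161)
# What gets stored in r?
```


to_bin(161)
= to_bin(80) + "1"
= to_bin(40) + "0" + "1"
= to_bin(20) + "0" + "0" + "1"
= to_bin(10) + "0" + "0" + "0" + "1"
= to_bin(5) + "0" + "0" + "0" + "0" + "1"
= to_bin(2) + "1" + "0" + "0" + "0" + "0" + "1"
= to_bin(1) + "0" + "1" + "0" + "0" + "0" + "0" + "1"
= "1" + "0" + "1" + "0" + "0" + "0" + "0" + "1"
= "10100001"


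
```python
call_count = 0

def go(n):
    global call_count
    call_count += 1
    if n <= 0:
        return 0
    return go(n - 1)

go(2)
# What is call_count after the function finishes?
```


go(2) calls go(1) calls ... calls go(0)
Total calls: 2 + 1 (for base case) = 3


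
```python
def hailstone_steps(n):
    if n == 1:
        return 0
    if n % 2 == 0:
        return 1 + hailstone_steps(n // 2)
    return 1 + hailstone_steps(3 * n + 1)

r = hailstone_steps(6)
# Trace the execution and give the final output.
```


hailstone_steps(6)
6 is even -> hailstone_steps(3)
3 is odd -> 3*3+1 = 10 -> hailstone_steps(10)
10 is even -> hailstone_steps(5)
5 is odd -> 3*5+1 = 16 -> hailstone_steps(16)
16 is even -> hailstone_steps(8)
8 is even -> hailstone_steps(4)
4 is even -> hailstone_steps(2)
2 is even -> hailstone_steps(1)
Reached 1 after 8 steps
= 8


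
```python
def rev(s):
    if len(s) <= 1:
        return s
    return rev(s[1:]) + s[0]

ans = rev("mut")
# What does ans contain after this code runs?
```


rev("mut")
= rev("ut") + "m"
= rev("t") + "u" + "m"
= "t" + "u" + "m"
= "tum"


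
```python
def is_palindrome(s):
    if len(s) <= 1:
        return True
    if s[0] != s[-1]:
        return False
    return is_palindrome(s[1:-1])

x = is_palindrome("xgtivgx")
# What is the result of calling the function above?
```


is_palindrome("xgtivgx")
"xgtivgx": s[0]='x' == s[-1]='x' -> is_palindrome("gtivg")
"gtivg": s[0]='g' == s[-1]='g' -> is_palindrome("tiv")
"tiv": s[0]='t' != s[-1]='v' -> False
= False


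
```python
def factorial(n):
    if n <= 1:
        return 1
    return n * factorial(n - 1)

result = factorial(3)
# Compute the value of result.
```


factorial(3)
= 3 * factorial(2)
= 3 * 2 * factorial(1)
= 3 * 2 * 1
= 6


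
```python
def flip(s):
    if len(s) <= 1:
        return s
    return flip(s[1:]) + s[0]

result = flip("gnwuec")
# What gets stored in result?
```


flip("gnwuec")
= flip("nwuec") + "g"
= flip("wuec") + "n" + "g"
= flip("uec") + "w" + "n" + "g"
= flip("ec") + "u" + "w" + "n" + "g"
= flip("c") + "e" + "u" + "w" + "n" + "g"
= "c" + "e" + "u" + "w" + "n" + "g"
= "ceuwng"


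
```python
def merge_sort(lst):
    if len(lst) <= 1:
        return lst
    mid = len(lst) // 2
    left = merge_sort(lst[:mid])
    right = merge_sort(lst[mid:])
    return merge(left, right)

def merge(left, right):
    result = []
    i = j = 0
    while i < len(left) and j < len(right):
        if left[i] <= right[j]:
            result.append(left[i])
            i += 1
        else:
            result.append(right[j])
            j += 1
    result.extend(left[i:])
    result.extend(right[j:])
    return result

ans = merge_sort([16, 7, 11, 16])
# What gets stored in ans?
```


merge_sort([16, 7, 11, 16])
Split into [16, 7] and [11, 16]
Left sorted: [7, 16]
Right sorted: [11, 16]
Merge [7, 16] and [11, 16]
= [7, 11, 16, 16]


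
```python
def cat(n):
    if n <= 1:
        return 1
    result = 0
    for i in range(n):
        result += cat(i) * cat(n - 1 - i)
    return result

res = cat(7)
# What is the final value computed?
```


cat(7)
= sum of cat(i) * cat(7-1-i) for i in 0..6
First compute sub-values bottom-up:
  cat(0) = 1, cat(1) = 1
  cat(2) = 1*1 + 1*1 = 2
  cat(3) = 1*2 + 1*1 + 2*1 = 5
  cat(4) = 1*5 + 1*2 + 2*1 + 5*1 = 14
  cat(5) = 1*14 + 1*5 + 2*2 + 5*1 + 14*1 = 42
  cat(6) = 1*42 + 1*14 + 2*5 + 5*2 + 14*1 + 42*1 = 132
Now cat(7):
  cat(0)*cat(6) = 1*132 = 132
  cat(1)*cat(5) = 1*42 = 42
  cat(2)*cat(4) = 2*14 = 28
  cat(3)*cat(3) = 5*5 = 25
  cat(4)*cat(2) = 14*2 = 28
  cat(5)*cat(1) = 42*1 = 42
  cat(6)*cat(0) = 132*1 = 132
= 132 + 42 + 28 + 25 + 28 + 42 + 132
= 429


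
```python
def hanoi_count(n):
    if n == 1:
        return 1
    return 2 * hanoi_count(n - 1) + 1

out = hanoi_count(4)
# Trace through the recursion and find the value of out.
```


hanoi_count(4)
= 2 * hanoi_count(3) + 1
= 2 * (2 * hanoi_count(2) + 1) + 1
= 2 * (2 * (2 * hanoi_count(1) + 1) + 1) + 1
Now compute bottom-up:
hanoi_count(1) = 1
hanoi_count(2) = 2 * 1 + 1 = 3
hanoi_count(3) = 2 * 3 + 1 = 7
hanoi_count(4) = 2 * 7 + 1 = 15
= 15


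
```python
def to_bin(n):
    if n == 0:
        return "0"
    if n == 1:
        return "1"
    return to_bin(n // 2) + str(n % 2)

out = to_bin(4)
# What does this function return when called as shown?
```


to_bin(4)
= to_bin(2) + "0"
= to_bin(1) + "0" + "0"
= "1" + "0" + "0"
= "100"


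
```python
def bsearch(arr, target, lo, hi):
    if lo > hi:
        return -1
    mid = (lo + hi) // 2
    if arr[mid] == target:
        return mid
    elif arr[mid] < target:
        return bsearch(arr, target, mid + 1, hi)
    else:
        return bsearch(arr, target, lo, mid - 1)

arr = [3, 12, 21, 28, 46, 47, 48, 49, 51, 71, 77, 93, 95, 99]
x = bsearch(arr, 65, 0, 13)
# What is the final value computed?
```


bsearch(arr, 65, 0, 13)
lo=0, hi=13, mid=6, arr[mid]=48
48 < 65, search right half
lo=7, hi=13, mid=10, arr[mid]=77
77 > 65, search left half
lo=7, hi=9, mid=8, arr[mid]=51
51 < 65, search right half
lo=9, hi=9, mid=9, arr[mid]=71
71 > 65, search left half
lo > hi, target not found, return -1
= -1


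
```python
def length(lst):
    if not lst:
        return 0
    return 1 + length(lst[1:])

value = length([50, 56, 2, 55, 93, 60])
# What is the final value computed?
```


length([50, 56, 2, 55, 93, 60])
= 1 + length([56, 2, 55, 93, 60])
= 1 + 1 + length([2, 55, 93, 60])
= 1 + 1 + 1 + length([55, 93, 60])
= 1 + 1 + 1 + 1 + length([93, 60])
= 1 + 1 + 1 + 1 + 1 + length([60])
= 1 + 1 + 1 + 1 + 1 + 1 + length([])
= 1 + 1 + 1 + 1 + 1 + 1 + 0
= 6


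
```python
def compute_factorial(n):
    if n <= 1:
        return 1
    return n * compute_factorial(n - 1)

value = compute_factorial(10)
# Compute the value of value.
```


compute_factorial(10)
= 10 * compute_factorial(9)
= 10 * 9 * compute_factorial(8)
= 10 * 9 * 8 * compute_factorial(7)
= 10 * 9 * 8 * 7 * compute_factorial(6)
= 10 * 9 * 8 * 7 * 6 * compute_factorial(5)
= 10 * 9 * 8 * 7 * 6 * 5 * compute_factorial(4)
= 10 * 9 * 8 * 7 * 6 * 5 * 4 * compute_factorial(3)
= 10 * 9 * 8 * 7 * 6 * 5 * 4 * 3 * compute_factorial(2)
= 10 * 9 * 8 * 7 * 6 * 5 * 4 * 3 * 2 * compute_factorial(1)
= 10 * 9 * 8 * 7 * 6 * 5 * 4 * 3 * 2 * 1
= 3628800


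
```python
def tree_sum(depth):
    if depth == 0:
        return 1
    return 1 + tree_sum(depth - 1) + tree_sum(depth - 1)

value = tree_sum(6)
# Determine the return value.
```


tree_sum(6)
= 1 + tree_sum(5) + tree_sum(5)
= 1 + 2 * tree_sum(5)
tree_sum(k) = 2^(k+1) - 1
tree_sum(0) = 1
tree_sum(1) = 3
tree_sum(2) = 7
tree_sum(3) = 15
tree_sum(4) = 31
tree_sum(6) = 2^7 - 1 = 127


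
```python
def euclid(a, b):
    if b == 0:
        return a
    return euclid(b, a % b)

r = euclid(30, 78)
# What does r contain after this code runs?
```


euclid(30, 78)
= euclid(78, 30 % 78) = euclid(78, 30)
= euclid(30, 78 % 30) = euclid(30, 18)
= euclid(18, 30 % 18) = euclid(18, 12)
= euclid(12, 18 % 12) = euclid(12, 6)
= euclid(6, 12 % 6) = euclid(6, 0)
b == 0, return a = 6


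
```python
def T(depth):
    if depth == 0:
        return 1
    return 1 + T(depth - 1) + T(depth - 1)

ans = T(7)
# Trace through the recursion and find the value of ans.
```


T(7)
= 1 + T(6) + T(6)
= 1 + 2 * T(6)
T(k) = 2^(k+1) - 1
T(0) = 1
T(1) = 3
T(2) = 7
T(3) = 15
T(4) = 31
T(7) = 2^8 - 1 = 255


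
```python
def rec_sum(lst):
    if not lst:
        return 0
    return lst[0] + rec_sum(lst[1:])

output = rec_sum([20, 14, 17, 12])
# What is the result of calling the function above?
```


rec_sum([20, 14, 17, 12])
= 20 + rec_sum([14, 17, 12])
= 20 + 14 + rec_sum([17, 12])
= 20 + 14 + 17 + rec_sum([12])
= 20 + 14 + 17 + 12 + rec_sum([])
= 20 + 14 + 17 + 12 + 0
= 63


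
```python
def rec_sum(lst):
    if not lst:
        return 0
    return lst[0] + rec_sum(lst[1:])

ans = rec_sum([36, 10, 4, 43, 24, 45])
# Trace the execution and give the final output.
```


rec_sum([36, 10, 4, 43, 24, 45])
= 36 + rec_sum([10, 4, 43, 24, 45])
= 36 + 10 + rec_sum([4, 43, 24, 45])
= 36 + 10 + 4 + rec_sum([43, 24, 45])
= 36 + 10 + 4 + 43 + rec_sum([24, 45])
= 36 + 10 + 4 + 43 + 24 + rec_sum([45])
= 36 + 10 + 4 + 43 + 24 + 45 + rec_sum([])
= 36 + 10 + 4 + 43 + 24 + 45 + 0
= 162


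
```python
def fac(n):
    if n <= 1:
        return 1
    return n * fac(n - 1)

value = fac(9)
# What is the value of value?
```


fac(9)
= 9 * fac(8)
= 9 * 8 * fac(7)
= 9 * 8 * 7 * fac(6)
= 9 * 8 * 7 * 6 * fac(5)
= 9 * 8 * 7 * 6 * 5 * fac(4)
= 9 * 8 * 7 * 6 * 5 * 4 * fac(3)
= 9 * 8 * 7 * 6 * 5 * 4 * 3 * fac(2)
= 9 * 8 * 7 * 6 * 5 * 4 * 3 * 2 * fac(1)
= 9 * 8 * 7 * 6 * 5 * 4 * 3 * 2 * 1
= 362880


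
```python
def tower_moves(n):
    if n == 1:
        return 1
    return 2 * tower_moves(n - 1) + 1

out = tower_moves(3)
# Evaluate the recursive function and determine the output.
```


tower_moves(3)
= 2 * tower_moves(2) + 1
= 2 * (2 * tower_moves(1) + 1) + 1
Now compute bottom-up:
tower_moves(1) = 1
tower_moves(2) = 2 * 1 + 1 = 3
tower_moves(3) = 2 * 3 + 1 = 7
= 7


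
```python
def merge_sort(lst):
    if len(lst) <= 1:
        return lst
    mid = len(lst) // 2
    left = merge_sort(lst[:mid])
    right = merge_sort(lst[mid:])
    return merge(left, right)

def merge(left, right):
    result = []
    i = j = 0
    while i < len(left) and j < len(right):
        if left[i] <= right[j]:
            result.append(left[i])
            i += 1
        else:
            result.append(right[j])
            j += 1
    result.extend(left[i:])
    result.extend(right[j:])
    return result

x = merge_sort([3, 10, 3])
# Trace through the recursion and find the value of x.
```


merge_sort([3, 10, 3])
Split into [3] and [10, 3]
Left sorted: [3]
Right sorted: [3, 10]
Merge [3] and [3, 10]
= [3, 3, 10]


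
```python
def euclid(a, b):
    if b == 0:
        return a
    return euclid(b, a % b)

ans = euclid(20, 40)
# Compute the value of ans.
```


euclid(20, 40)
= euclid(40, 20 % 40) = euclid(40, 20)
= euclid(20, 40 % 20) = euclid(20, 0)
b == 0, return a = 20


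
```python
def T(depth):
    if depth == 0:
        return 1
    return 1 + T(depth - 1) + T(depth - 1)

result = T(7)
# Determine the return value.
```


T(7)
= 1 + T(6) + T(6)
= 1 + 2 * T(6)
T(k) = 2^(k+1) - 1
T(0) = 1
T(1) = 3
T(2) = 7
T(3) = 15
T(4) = 31
T(7) = 2^8 - 1 = 255


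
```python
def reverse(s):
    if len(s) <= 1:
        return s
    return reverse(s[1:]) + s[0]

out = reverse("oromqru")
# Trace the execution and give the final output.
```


reverse("oromqru")
= reverse("romqru") + "o"
= reverse("omqru") + "r" + "o"
= reverse("mqru") + "o" + "r" + "o"
= reverse("qru") + "m" + "o" + "r" + "o"
= reverse("ru") + "q" + "m" + "o" + "r" + "o"
= reverse("u") + "r" + "q" + "m" + "o" + "r" + "o"
= "u" + "r" + "q" + "m" + "o" + "r" + "o"
= "urqmoro"


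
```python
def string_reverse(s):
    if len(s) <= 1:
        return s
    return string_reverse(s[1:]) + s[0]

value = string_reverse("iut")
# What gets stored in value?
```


string_reverse("iut")
= string_reverse("ut") + "i"
= string_reverse("t") + "u" + "i"
= "t" + "u" + "i"
= "tui"


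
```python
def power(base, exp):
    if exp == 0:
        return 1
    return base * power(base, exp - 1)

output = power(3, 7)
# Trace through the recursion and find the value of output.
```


power(3, 7)
= 3 * power(3, 6)
= 3 * 3 * power(3, 5)
= 3 * 3 * 3 * power(3, 4)
= 3 * 3 * 3 * 3 * power(3, 3)
= 3 * 3 * 3 * 3 * 3 * power(3, 2)
= 3 * 3 * 3 * 3 * 3 * 3 * power(3, 1)
= 3 * 3 * 3 * 3 * 3 * 3 * 3 * power(3, 0)
= 3 * 3 * 3 * 3 * 3 * 3 * 3 * 1
= 2187


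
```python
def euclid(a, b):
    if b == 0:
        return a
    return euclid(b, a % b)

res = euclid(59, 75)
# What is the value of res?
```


euclid(59, 75)
= euclid(75, 59 % 75) = euclid(75, 59)
= euclid(59, 75 % 59) = euclid(59, 16)
= euclid(16, 59 % 16) = euclid(16, 11)
= euclid(11, 16 % 11) = euclid(11, 5)
= euclid(5, 11 % 5) = euclid(5, 1)
= euclid(1, 5 % 1) = euclid(1, 0)
b == 0, return a = 1


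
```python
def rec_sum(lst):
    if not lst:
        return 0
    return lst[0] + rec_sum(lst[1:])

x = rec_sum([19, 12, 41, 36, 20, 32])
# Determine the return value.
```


rec_sum([19, 12, 41, 36, 20, 32])
= 19 + rec_sum([12, 41, 36, 20, 32])
= 19 + 12 + rec_sum([41, 36, 20, 32])
= 19 + 12 + 41 + rec_sum([36, 20, 32])
= 19 + 12 + 41 + 36 + rec_sum([20, 32])
= 19 + 12 + 41 + 36 + 20 + rec_sum([32])
= 19 + 12 + 41 + 36 + 20 + 32 + rec_sum([])
= 19 + 12 + 41 + 36 + 20 + 32 + 0
= 160


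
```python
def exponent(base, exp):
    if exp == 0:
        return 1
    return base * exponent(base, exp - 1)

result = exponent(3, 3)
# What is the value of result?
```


exponent(3, 3)
= 3 * exponent(3, 2)
= 3 * 3 * exponent(3, 1)
= 3 * 3 * 3 * exponent(3, 0)
= 3 * 3 * 3 * 1
= 27


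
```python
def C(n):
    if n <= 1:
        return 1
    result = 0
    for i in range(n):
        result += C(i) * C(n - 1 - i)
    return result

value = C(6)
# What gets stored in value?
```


C(6)
= sum of C(i) * C(6-1-i) for i in 0..5
First compute sub-values bottom-up:
  C(0) = 1, C(1) = 1
  C(2) = 1*1 + 1*1 = 2
  C(3) = 1*2 + 1*1 + 2*1 = 5
  C(4) = 1*5 + 1*2 + 2*1 + 5*1 = 14
  C(5) = 1*14 + 1*5 + 2*2 + 5*1 + 14*1 = 42
Now C(6):
  C(0)*C(5) = 1*42 = 42
  C(1)*C(4) = 1*14 = 14
  C(2)*C(3) = 2*5 = 10
  C(3)*C(2) = 5*2 = 10
  C(4)*C(1) = 14*1 = 14
  C(5)*C(0) = 42*1 = 42
= 42 + 14 + 10 + 10 + 14 + 42
= 132


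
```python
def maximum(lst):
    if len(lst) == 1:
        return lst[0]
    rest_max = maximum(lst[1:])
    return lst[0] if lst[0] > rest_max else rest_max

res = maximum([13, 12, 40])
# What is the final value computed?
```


maximum([13, 12, 40])
= compare 13 with maximum([12, 40])
= compare 12 with maximum([40])
Base: maximum([40]) = 40
compare 12 with 40: max = 40
compare 13 with 40: max = 40
= 40


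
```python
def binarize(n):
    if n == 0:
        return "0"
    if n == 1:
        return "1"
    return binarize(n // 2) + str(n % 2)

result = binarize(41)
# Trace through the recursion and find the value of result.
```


binarize(41)
= binarize(20) + "1"
= binarize(10) + "0" + "1"
= binarize(5) + "0" + "0" + "1"
= binarize(2) + "1" + "0" + "0" + "1"
= binarize(1) + "0" + "1" + "0" + "0" + "1"
= "1" + "0" + "1" + "0" + "0" + "1"
= "101001"


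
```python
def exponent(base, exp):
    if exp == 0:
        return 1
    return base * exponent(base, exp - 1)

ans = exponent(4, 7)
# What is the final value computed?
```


exponent(4, 7)
= 4 * exponent(4, 6)
= 4 * 4 * exponent(4, 5)
= 4 * 4 * 4 * exponent(4, 4)
= 4 * 4 * 4 * 4 * exponent(4, 3)
= 4 * 4 * 4 * 4 * 4 * exponent(4, 2)
= 4 * 4 * 4 * 4 * 4 * 4 * exponent(4, 1)
= 4 * 4 * 4 * 4 * 4 * 4 * 4 * exponent(4, 0)
= 4 * 4 * 4 * 4 * 4 * 4 * 4 * 1
= 16384


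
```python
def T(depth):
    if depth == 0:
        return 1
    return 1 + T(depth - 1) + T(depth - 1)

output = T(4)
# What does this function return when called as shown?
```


T(4)
= 1 + T(3) + T(3)
= 1 + 2 * T(3)
T(k) = 2^(k+1) - 1
T(0) = 1
T(1) = 3
T(2) = 7
T(3) = 15
T(4) = 31
T(4) = 2^5 - 1 = 31


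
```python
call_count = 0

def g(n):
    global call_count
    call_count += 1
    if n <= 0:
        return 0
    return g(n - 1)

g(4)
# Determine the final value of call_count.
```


g(4) calls g(3) calls ... calls g(0)
Total calls: 4 + 1 (for base case) = 5


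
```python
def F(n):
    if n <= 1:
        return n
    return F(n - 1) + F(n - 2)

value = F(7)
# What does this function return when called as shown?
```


F(7)
= F(6) + F(5)
= (F(5) + F(4)) + F(5)
Computing bottom-up: F(0)=0, F(1)=1, F(2)=1, F(3)=2, F(4)=3, F(5)=5, F(6)=8, F(7)=13
= 13


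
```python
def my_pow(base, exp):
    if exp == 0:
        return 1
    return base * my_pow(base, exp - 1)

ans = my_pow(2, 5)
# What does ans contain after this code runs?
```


my_pow(2, 5)
= 2 * my_pow(2, 4)
= 2 * 2 * my_pow(2, 3)
= 2 * 2 * 2 * my_pow(2, 2)
= 2 * 2 * 2 * 2 * my_pow(2, 1)
= 2 * 2 * 2 * 2 * 2 * my_pow(2, 0)
= 2 * 2 * 2 * 2 * 2 * 1
= 32


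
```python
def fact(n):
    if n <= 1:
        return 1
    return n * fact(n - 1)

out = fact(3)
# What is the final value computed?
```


fact(3)
= 3 * fact(2)
= 3 * 2 * fact(1)
= 3 * 2 * 1
= 6


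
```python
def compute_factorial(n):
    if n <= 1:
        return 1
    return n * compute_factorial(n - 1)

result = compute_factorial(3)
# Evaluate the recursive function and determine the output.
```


compute_factorial(3)
= 3 * compute_factorial(2)
= 3 * 2 * compute_factorial(1)
= 3 * 2 * 1
= 6


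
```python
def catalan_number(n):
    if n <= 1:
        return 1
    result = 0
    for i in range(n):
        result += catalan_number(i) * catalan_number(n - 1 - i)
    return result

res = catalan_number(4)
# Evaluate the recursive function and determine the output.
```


catalan_number(4)
= sum of catalan_number(i) * catalan_number(4-1-i) for i in 0..3
First compute sub-values bottom-up:
  catalan_number(0) = 1, catalan_number(1) = 1
  catalan_number(2) = 1*1 + 1*1 = 2
  catalan_number(3) = 1*2 + 1*1 + 2*1 = 5
Now catalan_number(4):
  catalan_number(0)*catalan_number(3) = 1*5 = 5
  catalan_number(1)*catalan_number(2) = 1*2 = 2
  catalan_number(2)*catalan_number(1) = 2*1 = 2
  catalan_number(3)*catalan_number(0) = 5*1 = 5
= 5 + 2 + 2 + 5
= 14


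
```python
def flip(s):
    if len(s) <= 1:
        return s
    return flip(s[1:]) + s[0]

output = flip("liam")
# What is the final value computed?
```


flip("liam")
= flip("iam") + "l"
= flip("am") + "i" + "l"
= flip("m") + "a" + "i" + "l"
= "m" + "a" + "i" + "l"
= "mail"


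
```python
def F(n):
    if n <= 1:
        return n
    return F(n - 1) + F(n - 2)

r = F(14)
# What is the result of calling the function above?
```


F(14)
= F(13) + F(12)
= (F(12) + F(11)) + F(12)
Computing bottom-up: F(0)=0, F(1)=1, F(2)=1, F(3)=2, F(4)=3, F(5)=5, F(6)=8, F(7)=13, F(8)=21, F(9)=34, F(10)=55, F(11)=89, F(12)=144, F(13)=233, F(14)=377
= 377


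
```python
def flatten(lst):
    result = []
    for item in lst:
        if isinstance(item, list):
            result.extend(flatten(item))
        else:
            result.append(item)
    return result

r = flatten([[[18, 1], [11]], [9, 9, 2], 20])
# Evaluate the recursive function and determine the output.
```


flatten([[[18, 1], [11]], [9, 9, 2], 20])
Processing each element:
  [[18, 1], [11]] is a list -> flatten recursively -> [18, 1, 11]
  [9, 9, 2] is a list -> flatten recursively -> [9, 9, 2]
  20 is not a list -> append 20
= [18, 1, 11, 9, 9, 2, 20]


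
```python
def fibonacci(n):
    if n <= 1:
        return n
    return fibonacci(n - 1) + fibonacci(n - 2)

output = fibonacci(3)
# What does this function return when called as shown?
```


fibonacci(3)
= fibonacci(2) + fibonacci(1)
Computing bottom-up: fibonacci(0)=0, fibonacci(1)=1, fibonacci(2)=1, fibonacci(3)=2
= 2


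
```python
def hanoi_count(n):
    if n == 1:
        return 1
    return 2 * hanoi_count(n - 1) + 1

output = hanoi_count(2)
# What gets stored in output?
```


hanoi_count(2)
= 2 * hanoi_count(1) + 1
Now compute bottom-up:
hanoi_count(1) = 1
hanoi_count(2) = 2 * 1 + 1 = 3
= 3


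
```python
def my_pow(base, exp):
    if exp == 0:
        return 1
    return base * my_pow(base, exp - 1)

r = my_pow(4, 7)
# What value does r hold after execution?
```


my_pow(4, 7)
= 4 * my_pow(4, 6)
= 4 * 4 * my_pow(4, 5)
= 4 * 4 * 4 * my_pow(4, 4)
= 4 * 4 * 4 * 4 * my_pow(4, 3)
= 4 * 4 * 4 * 4 * 4 * my_pow(4, 2)
= 4 * 4 * 4 * 4 * 4 * 4 * my_pow(4, 1)
= 4 * 4 * 4 * 4 * 4 * 4 * 4 * my_pow(4, 0)
= 4 * 4 * 4 * 4 * 4 * 4 * 4 * 1
= 16384


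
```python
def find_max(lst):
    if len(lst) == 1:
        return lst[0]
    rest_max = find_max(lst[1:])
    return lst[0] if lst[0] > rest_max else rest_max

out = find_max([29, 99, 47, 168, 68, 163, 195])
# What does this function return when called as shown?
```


find_max([29, 99, 47, 168, 68, 163, 195])
= compare 29 with find_max([99, 47, 168, 68, 163, 195])
= compare 99 with find_max([47, 168, 68, 163, 195])
= compare 47 with find_max([168, 68, 163, 195])
= compare 168 with find_max([68, 163, 195])
= compare 68 with find_max([163, 195])
= compare 163 with find_max([195])
Base: find_max([195]) = 195
compare 163 with 195: max = 195
compare 68 with 195: max = 195
compare 168 with 195: max = 195
compare 47 with 195: max = 195
compare 99 with 195: max = 195
compare 29 with 195: max = 195
= 195


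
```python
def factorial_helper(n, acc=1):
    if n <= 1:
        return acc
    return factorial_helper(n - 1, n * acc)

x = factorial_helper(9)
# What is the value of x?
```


factorial_helper(9, 1)
= factorial_helper(8, 9 * 1) = factorial_helper(8, 9)
= factorial_helper(7, 8 * 9) = factorial_helper(7, 72)
= factorial_helper(6, 7 * 72) = factorial_helper(6, 504)
= factorial_helper(5, 6 * 504) = factorial_helper(5, 3024)
= factorial_helper(4, 5 * 3024) = factorial_helper(4, 15120)
= factorial_helper(3, 4 * 15120) = factorial_helper(3, 60480)
= factorial_helper(2, 3 * 60480) = factorial_helper(2, 181440)
= factorial_helper(1, 2 * 181440) = factorial_helper(1, 362880)
n <= 1, return acc = 362880


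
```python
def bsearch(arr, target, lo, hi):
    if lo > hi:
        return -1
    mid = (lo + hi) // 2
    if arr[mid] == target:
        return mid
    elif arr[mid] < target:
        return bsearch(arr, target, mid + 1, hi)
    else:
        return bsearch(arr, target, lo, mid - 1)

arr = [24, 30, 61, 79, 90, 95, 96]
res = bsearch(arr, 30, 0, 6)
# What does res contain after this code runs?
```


bsearch(arr, 30, 0, 6)
lo=0, hi=6, mid=3, arr[mid]=79
79 > 30, search left half
lo=0, hi=2, mid=1, arr[mid]=30
arr[1] == 30, found at index 1
= 1


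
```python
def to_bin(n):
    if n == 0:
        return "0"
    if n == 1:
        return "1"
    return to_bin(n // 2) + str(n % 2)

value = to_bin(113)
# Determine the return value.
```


to_bin(113)
= to_bin(56) + "1"
= to_bin(28) + "0" + "1"
= to_bin(14) + "0" + "0" + "1"
= to_bin(7) + "0" + "0" + "0" + "1"
= to_bin(3) + "1" + "0" + "0" + "0" + "1"
= to_bin(1) + "1" + "1" + "0" + "0" + "0" + "1"
= "1" + "1" + "1" + "0" + "0" + "0" + "1"
= "1110001"


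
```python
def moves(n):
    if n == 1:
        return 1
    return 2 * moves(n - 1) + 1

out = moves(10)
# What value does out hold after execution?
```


moves(10)
= 2 * moves(9) + 1
= 2 * (2 * moves(8) + 1) + 1
= 2 * (2 * (2 * moves(7) + 1) + 1) + 1
= 2 * (2 * (2 * (2 * moves(6) + 1) + 1) + 1) + 1
= 2 * (2 * (2 * (2 * (2 * moves(5) + 1) + 1) + 1) + 1) + 1
= 2 * (2 * (2 * (2 * (2 * (2 * moves(4) + 1) + 1) + 1) + 1) + 1) + 1
= 2 * (2 * (2 * (2 * (2 * (2 * (2 * moves(3) + 1) + 1) + 1) + 1) + 1) + 1) + 1
= 2 * (2 * (2 * (2 * (2 * (2 * (2 * (2 * moves(2) + 1) + 1) + 1) + 1) + 1) + 1) + 1) + 1
= 2 * (2 * (2 * (2 * (2 * (2 * (2 * (2 * (2 * moves(1) + 1) + 1) + 1) + 1) + 1) + 1) + 1) + 1) + 1
Now compute bottom-up:
moves(1) = 1
moves(2) = 2 * 1 + 1 = 3
moves(3) = 2 * 3 + 1 = 7
moves(4) = 2 * 7 + 1 = 15
moves(5) = 2 * 15 + 1 = 31
moves(6) = 2 * 31 + 1 = 63
moves(7) = 2 * 63 + 1 = 127
moves(8) = 2 * 127 + 1 = 255
moves(9) = 2 * 255 + 1 = 511
moves(10) = 2 * 511 + 1 = 1023
= 1023
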